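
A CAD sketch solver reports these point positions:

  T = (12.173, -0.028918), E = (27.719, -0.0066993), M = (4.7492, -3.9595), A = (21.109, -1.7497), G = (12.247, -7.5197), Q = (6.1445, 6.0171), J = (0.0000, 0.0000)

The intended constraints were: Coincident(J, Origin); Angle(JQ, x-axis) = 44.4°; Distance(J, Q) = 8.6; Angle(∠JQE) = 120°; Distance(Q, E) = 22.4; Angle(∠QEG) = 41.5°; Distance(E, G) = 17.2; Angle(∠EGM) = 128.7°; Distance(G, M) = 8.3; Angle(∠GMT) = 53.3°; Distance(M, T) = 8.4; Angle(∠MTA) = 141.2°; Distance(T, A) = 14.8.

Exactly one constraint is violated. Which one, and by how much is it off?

Distance(T, A) = 14.8 — off by 5.70.

J = (0.00, 0.00) ✓; JQ at 44.40° ✓; |JQ| = 8.600 ✓; ∠JQE = 120.0° ✓; |QE| = 22.40 ✓; ∠QEG = 41.50° ✓; |EG| = 17.20 ✓; ∠EGM = 128.7° ✓; |GM| = 8.300 ✓; ∠GMT = 53.30° ✓; |MT| = 8.400 ✓; ∠MTA = 141.2° ✓; |TA| = 9.100 ✗.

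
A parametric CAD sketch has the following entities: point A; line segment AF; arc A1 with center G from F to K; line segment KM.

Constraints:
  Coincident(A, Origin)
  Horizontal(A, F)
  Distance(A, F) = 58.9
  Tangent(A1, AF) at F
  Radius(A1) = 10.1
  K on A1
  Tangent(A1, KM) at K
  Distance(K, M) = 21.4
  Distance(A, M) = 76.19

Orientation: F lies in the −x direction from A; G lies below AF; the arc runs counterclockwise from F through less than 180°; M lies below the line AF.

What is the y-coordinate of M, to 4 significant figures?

-31.27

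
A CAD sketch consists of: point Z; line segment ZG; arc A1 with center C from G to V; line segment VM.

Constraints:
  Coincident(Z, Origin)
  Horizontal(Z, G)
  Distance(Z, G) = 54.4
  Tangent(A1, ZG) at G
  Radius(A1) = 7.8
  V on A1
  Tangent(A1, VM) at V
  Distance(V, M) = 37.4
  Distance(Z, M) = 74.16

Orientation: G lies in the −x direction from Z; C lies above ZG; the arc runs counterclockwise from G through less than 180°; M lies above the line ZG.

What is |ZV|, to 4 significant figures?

48.06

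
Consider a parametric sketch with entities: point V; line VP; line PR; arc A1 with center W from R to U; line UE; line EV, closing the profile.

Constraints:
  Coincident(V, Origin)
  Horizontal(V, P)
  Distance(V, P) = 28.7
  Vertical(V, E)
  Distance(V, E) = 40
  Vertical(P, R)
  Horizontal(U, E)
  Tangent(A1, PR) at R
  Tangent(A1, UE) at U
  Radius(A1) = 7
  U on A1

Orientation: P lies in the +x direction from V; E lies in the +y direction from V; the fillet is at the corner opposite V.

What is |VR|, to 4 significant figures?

43.73

V is at the origin; V and P share the same y with |VP| = 28.7 and P on the +x side, so P = (28.70, 0.000). V and E share the same x with |VE| = 40.0 and E on the +y side, so E = (0.000, 40.00). The virtual corner opposite V is at (28.70, 40.00). The tangent condition forces WR to be normal to PR and tangency of A1 to UE means the radius WU is perpendicular to UE, with radius 7.0, so the center W sits 7.0 in from both sides at W = (21.70, 33.00). That places the tangent points at R = (28.70, 33.00) on PR and U = (21.70, 40.00) on UE. Then |VR| = |R − V| = 43.73.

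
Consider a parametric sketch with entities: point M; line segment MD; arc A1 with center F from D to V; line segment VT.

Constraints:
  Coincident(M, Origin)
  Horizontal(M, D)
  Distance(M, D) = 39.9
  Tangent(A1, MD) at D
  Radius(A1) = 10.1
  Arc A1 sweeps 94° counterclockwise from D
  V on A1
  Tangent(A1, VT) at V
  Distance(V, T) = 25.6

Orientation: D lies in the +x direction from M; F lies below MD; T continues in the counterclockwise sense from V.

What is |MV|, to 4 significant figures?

31.72

A1 meets MD tangentially, so FD is at right angles to MD, so F = D + (0, -10.1) = (39.90, -10.10). On A1, D sits at bearing 90° from F; a 94° counterclockwise sweep puts V at bearing 184°, so V = F + 10.1·(cos 184°, sin 184°) = (29.82, -10.80). Then |MV| = |V − M| = 31.72.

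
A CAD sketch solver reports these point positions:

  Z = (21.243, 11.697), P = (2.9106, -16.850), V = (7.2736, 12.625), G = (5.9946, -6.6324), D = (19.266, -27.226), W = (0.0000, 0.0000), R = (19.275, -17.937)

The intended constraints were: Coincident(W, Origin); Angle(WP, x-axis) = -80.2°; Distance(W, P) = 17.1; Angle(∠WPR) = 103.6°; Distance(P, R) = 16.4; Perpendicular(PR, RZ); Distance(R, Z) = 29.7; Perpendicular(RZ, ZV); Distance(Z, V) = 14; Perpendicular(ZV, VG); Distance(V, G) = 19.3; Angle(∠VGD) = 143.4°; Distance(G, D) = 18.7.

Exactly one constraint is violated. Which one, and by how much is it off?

Distance(G, D) = 18.7 — off by 5.80.

W = (0.00, 0.00) ✓; WP at -80.20° ✓; |WP| = 17.10 ✓; ∠WPR = 103.6° ✓; |PR| = 16.40 ✓; ∠(PR, RZ) = 90.00° ✓; |RZ| = 29.70 ✓; ∠(RZ, ZV) = 90.00° ✓; |ZV| = 14.00 ✓; ∠(ZV, VG) = 90.00° ✓; |VG| = 19.30 ✓; ∠VGD = 143.4° ✓; |GD| = 24.50 ✗.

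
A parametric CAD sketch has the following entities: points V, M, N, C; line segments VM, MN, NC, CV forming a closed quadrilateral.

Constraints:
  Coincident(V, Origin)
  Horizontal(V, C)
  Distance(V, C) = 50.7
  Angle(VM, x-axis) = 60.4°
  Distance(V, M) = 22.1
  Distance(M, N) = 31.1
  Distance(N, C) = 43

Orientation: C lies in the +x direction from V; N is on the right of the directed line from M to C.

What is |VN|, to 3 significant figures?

15.1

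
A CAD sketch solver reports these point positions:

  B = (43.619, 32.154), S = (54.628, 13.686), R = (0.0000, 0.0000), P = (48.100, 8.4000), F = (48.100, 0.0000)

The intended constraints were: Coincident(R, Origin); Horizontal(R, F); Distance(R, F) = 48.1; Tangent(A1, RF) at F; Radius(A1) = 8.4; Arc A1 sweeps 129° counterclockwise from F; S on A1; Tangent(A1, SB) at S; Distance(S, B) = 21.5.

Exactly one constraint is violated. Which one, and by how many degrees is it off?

Tangent(A1, SB) at S — off by 8.20°.

R = (0.00, 0.00) ✓; R.y = 0.00, F.y = 0.00 ✓; |RF| = 48.10 ✓; ∠(PF, FR) = 90.00° ✓; |PF| = 8.400 ✓; bearing(P→S) − bearing(P→F) = 129.0° ✓; |PS| = 8.400 ✓; ∠(PS, SB) = 98.20° ✗; |SB| = 21.50 ✓.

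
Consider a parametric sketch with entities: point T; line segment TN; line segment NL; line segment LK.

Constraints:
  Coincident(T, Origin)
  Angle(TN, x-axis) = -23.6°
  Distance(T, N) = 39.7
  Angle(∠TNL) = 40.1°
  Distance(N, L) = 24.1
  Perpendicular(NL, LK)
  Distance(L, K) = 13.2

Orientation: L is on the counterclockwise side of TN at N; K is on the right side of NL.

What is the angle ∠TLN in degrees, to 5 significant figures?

103.77°

T is at the origin; TN runs at -23.6° with length 39.7, so N = 39.7·(cos -23.6°, sin -23.6°) = (36.380, -15.894). ∠TNL = 40.1°, so NL runs at -23.6° + (180° − 40.1°) = 116.30° from the x-axis; with |NL| = 24.1, L = N + 24.1·(cos 116.30°, sin 116.30°) = (25.702, 5.7115). Then cos ∠TLN = LT·LN / (|LT||LN|), giving 103.77°.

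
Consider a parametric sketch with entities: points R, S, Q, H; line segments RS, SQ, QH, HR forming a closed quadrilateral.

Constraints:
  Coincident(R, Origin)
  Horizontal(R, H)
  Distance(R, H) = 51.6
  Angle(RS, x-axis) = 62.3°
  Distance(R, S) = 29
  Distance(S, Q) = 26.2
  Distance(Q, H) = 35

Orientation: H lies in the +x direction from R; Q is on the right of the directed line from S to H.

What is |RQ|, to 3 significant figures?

16.6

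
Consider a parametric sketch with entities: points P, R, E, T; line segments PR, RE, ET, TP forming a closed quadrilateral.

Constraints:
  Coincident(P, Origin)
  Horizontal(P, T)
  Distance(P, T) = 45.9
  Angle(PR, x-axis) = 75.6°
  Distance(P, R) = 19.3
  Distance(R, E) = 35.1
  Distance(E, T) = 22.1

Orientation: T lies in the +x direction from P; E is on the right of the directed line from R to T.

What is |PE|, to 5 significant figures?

27.527

Checks: |RE| = 35.10 ✓; |ET| = 22.10 ✓.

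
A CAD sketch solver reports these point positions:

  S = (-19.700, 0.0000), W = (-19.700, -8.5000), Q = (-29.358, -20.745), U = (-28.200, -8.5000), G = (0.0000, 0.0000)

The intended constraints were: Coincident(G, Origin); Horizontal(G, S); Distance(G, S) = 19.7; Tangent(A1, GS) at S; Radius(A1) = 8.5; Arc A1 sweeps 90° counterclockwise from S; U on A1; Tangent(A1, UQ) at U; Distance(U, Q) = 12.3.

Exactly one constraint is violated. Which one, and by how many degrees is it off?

Tangent(A1, UQ) at U — off by 5.40°.

G = (0.00, 0.00) ✓; G.y = 0.00, S.y = 0.00 ✓; |GS| = 19.70 ✓; ∠(WS, SG) = 90.00° ✓; |WS| = 8.500 ✓; bearing(W→U) − bearing(W→S) = 90.00° ✓; |WU| = 8.500 ✓; ∠(WU, UQ) = 95.40° ✗; |UQ| = 12.30 ✓.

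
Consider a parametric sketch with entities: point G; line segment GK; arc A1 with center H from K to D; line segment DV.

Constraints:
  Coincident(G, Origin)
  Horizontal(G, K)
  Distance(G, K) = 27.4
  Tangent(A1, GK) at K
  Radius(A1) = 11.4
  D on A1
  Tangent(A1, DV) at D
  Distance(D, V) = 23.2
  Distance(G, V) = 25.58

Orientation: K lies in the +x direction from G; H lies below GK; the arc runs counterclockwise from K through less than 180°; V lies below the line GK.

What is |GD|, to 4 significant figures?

18.53

Checks: |GK| = 27.40 ✓; |HD| = 11.40 ✓; ∠(HD, DV) = 90.00° ✓; |DV| = 23.20 ✓; |GV| = 25.58 ✓.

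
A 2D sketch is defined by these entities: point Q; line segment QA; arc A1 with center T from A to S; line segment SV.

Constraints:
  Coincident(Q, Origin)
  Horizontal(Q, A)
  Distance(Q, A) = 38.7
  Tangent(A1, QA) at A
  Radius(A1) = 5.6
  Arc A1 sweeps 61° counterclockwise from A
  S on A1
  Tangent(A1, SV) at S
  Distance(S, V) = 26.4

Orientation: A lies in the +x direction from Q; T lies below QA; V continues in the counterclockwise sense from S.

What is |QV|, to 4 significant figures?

33.40

Q is at the origin; QA is horizontal with |QA| = 38.7 and A on the +x side, so A = (38.70, 0.000). Tangency of A1 to QA means the radius TA is perpendicular to QA, so T = A + (0, -5.6) = (38.70, -5.600). On A1, A sits at bearing 90° from T; a 61° counterclockwise sweep puts S at bearing 151°, so S = T + 5.6·(cos 151°, sin 151°) = (33.80, -2.885). The tangent condition forces TS to be normal to SV, so SV runs along (−sin 151°, cos 151°); with |SV| = 26.4, V = (21.00, -25.98). Then |QV| = |V − Q| = 33.40.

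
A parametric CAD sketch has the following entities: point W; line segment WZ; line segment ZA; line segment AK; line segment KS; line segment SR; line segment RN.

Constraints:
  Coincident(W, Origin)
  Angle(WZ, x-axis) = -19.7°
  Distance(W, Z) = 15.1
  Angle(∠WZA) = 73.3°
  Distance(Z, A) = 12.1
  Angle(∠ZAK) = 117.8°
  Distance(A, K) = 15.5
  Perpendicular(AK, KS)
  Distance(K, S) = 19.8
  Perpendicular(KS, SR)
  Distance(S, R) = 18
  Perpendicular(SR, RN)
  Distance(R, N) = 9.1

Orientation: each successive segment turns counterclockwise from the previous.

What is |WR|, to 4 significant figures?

13.21

W is at the origin; WZ runs at -19.7° with length 15.1, so Z = (14.22, -5.090). ∠WZA = 73.3° gives ZA at 87.00° from the x-axis; with |ZA| = 12.1, A = (14.85, 6.993). ∠ZAK = 117.8° gives AK at 149.2° from the x-axis; with |AK| = 15.5, K = (1.536, 14.93). AK ⟂ KS, so KS runs at -120.8°; with |KS| = 19.8, S = (-8.603, -2.077). KS is perpendicular to SR, so SR runs at -30.80°; with |SR| = 18.0, R = (6.858, -11.29). Then |WR| = |R − W| = 13.21.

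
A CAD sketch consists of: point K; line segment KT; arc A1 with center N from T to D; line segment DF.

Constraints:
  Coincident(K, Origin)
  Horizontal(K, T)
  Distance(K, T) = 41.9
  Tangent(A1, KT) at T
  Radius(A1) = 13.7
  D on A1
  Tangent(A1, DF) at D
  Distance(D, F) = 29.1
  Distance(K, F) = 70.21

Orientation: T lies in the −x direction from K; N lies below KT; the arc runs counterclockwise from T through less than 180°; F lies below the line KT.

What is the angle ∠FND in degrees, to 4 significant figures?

64.79°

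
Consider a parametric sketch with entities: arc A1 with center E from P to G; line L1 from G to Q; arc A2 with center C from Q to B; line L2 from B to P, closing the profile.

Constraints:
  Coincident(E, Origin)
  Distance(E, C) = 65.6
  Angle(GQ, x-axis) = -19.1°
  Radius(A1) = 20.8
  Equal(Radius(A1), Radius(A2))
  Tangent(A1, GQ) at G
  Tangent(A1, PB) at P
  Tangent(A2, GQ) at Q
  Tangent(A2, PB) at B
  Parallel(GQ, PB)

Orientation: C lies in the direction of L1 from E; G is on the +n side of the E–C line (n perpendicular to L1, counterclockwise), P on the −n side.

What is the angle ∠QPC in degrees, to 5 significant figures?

14.788°

Tangency of A1 to both parallel lines with radius 20.8 puts G and P at E ± 20.8·n: G = (6.8061, 19.655), P = (-6.8061, -19.655). Equal radii place Q and B the same way about C: Q = C + 20.8·n = (68.795, -1.8106), B = C − 20.8·n = (55.183, -41.120). Then cos ∠QPC = PQ·PC / (|PQ||PC|), giving 14.788°.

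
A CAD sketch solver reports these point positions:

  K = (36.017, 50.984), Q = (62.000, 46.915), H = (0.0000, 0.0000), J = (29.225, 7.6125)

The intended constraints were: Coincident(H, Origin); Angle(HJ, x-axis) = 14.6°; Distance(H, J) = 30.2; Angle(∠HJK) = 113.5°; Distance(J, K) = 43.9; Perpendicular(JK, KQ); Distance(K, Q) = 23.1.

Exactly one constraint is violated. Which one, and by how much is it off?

Distance(K, Q) = 23.1 — off by 3.20.

H = (0.00, 0.00) ✓; HJ at 14.60° ✓; |HJ| = 30.20 ✓; ∠HJK = 113.5° ✓; |JK| = 43.90 ✓; ∠(JK, KQ) = 90.00° ✓; |KQ| = 26.30 ✗.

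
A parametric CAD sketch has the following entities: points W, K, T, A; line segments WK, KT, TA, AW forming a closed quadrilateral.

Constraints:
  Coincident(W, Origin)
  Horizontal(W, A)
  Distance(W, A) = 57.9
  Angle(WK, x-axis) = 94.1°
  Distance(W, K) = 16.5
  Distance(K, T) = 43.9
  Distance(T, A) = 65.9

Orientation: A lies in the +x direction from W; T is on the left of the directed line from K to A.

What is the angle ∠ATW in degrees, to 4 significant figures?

55.17°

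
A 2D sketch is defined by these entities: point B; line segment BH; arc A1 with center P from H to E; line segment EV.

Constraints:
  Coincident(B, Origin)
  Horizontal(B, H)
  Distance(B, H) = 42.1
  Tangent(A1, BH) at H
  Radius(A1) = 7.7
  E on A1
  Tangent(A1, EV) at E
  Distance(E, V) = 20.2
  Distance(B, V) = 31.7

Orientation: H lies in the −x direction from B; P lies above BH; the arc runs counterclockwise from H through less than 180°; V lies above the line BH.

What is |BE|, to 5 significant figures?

35.869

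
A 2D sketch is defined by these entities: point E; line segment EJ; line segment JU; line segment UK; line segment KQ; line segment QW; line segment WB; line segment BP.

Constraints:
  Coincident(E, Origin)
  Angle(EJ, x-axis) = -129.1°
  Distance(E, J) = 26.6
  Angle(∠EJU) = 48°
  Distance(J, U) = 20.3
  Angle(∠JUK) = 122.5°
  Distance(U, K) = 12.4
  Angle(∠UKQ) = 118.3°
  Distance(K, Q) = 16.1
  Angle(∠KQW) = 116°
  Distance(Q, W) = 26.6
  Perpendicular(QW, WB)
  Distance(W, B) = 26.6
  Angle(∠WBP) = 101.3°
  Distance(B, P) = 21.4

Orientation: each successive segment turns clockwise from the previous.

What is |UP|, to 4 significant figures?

8.286

QW is perpendicular to WB, so WB runs at -174.3°; with |WB| = 26.6, B = (-19.34, -27.08). ∠WBP = 101.3° gives BP at 107.0° from the x-axis; with |BP| = 21.4, P = (-25.60, -6.618). Then |UP| = |P − U| = 8.286.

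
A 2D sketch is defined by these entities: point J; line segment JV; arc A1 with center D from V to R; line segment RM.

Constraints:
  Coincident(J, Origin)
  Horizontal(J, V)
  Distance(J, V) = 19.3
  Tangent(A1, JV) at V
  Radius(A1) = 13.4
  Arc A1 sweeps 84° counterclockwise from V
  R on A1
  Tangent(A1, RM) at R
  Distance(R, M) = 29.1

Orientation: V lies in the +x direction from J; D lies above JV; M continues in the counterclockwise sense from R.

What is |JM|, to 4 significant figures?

54.30

J is at the origin; J and V share the same y with |JV| = 19.3 and V on the +x side, so V = (19.30, 0.000). Since A1 is tangent to JV there, DV ⟂ JV, so D = V + (0, 13.4) = (19.30, 13.40). On A1, V sits at bearing -90° from D; an 84° counterclockwise sweep puts R at bearing -6°, so R = D + 13.4·(cos -6°, sin -6°) = (32.63, 12.00). A1 meets RM tangentially, so DR is at right angles to RM, so RM runs along (−sin -6°, cos -6°); with |RM| = 29.1, M = (35.67, 40.94). Then |JM| = |M − J| = 54.30.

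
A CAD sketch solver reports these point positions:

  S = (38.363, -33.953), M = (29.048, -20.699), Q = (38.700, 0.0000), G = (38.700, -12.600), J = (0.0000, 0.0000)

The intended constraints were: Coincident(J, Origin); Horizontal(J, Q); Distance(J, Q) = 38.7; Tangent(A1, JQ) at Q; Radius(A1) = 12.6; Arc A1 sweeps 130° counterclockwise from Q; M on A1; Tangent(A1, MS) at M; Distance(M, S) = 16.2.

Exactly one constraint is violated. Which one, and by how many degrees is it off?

Tangent(A1, MS) at M — off by 4.90°.

J = (0.00, 0.00) ✓; J.y = 0.00, Q.y = 0.00 ✓; |JQ| = 38.70 ✓; ∠(GQ, QJ) = 90.00° ✓; |GQ| = 12.60 ✓; bearing(G→M) − bearing(G→Q) = 130.0° ✓; |GM| = 12.60 ✓; ∠(GM, MS) = 94.90° ✗; |MS| = 16.20 ✓.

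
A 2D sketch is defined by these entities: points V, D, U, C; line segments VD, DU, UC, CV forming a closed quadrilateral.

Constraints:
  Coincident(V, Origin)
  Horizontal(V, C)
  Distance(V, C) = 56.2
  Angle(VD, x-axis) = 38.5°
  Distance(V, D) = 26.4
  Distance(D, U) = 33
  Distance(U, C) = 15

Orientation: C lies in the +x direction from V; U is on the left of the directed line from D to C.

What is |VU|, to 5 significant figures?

55.618

Checks: |DU| = 33.00 ✓; |UC| = 15.00 ✓.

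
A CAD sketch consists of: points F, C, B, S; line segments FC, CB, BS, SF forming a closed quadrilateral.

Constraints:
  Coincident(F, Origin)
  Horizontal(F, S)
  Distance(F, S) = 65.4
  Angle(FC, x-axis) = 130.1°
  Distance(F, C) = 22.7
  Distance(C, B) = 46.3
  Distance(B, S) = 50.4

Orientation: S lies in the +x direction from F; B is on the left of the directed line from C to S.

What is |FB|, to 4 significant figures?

44.57

F is at the origin; F and S share the same y with |FS| = 65.4 and S in +x, so S = (65.4, 0). FC runs at 130.1° with |FC| = 22.7, so C = (-14.62, 17.36). B is determined by |CB| = 46.3 and |BS| = 50.4 together: it lies at the intersection of circle(C, 46.3) and circle(S, 50.4). With |CS| = 81.88, the foot of the radical line on CS is 38.52 from C and the perpendicular offset is √(46.3² − 38.52²) = 25.69. Taking the left-of-CS solution: B = (28.47, 34.30).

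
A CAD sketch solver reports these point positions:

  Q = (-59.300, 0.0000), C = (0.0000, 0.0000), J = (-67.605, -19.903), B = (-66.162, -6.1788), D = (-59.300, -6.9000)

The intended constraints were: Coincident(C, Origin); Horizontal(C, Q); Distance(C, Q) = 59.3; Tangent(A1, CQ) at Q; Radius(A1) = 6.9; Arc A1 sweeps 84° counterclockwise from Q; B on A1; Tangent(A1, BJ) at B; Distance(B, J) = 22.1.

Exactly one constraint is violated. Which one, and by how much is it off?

Distance(B, J) = 22.1 — off by 8.30.

C = (0.00, 0.00) ✓; C.y = 0.00, Q.y = 0.00 ✓; |CQ| = 59.30 ✓; ∠(DQ, QC) = 90.00° ✓; |DQ| = 6.900 ✓; bearing(D→B) − bearing(D→Q) = 84.00° ✓; |DB| = 6.900 ✓; ∠(DB, BJ) = 90.00° ✓; |BJ| = 13.80 ✗.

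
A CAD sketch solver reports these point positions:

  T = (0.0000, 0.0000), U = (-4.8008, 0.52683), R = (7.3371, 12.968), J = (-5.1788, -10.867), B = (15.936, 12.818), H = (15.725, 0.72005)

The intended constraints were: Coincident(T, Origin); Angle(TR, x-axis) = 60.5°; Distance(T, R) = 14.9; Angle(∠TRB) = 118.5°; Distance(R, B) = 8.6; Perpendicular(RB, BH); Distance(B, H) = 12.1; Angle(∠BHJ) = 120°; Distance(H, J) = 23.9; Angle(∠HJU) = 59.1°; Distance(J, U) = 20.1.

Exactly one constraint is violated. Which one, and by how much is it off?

Distance(J, U) = 20.1 — off by 8.70.

T = (0.00, 0.00) ✓; TR at 60.50° ✓; |TR| = 14.90 ✓; ∠TRB = 118.5° ✓; |RB| = 8.600 ✓; ∠(RB, BH) = 90.00° ✓; |BH| = 12.10 ✓; ∠BHJ = 120.0° ✓; |HJ| = 23.90 ✓; ∠HJU = 59.10° ✓; |JU| = 11.40 ✗.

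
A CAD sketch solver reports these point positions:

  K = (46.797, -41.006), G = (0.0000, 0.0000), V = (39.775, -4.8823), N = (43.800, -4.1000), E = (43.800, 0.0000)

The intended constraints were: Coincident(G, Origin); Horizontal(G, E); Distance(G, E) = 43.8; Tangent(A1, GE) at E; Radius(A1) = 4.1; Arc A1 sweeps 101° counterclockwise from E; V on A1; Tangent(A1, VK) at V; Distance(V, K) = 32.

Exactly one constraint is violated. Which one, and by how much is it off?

Distance(V, K) = 32 — off by 4.80.

G = (0.00, 0.00) ✓; G.y = 0.00, E.y = 0.00 ✓; |GE| = 43.80 ✓; ∠(NE, EG) = 90.00° ✓; |NE| = 4.100 ✓; bearing(N→V) − bearing(N→E) = 101.0° ✓; |NV| = 4.100 ✓; ∠(NV, VK) = 90.00° ✓; |VK| = 36.80 ✗.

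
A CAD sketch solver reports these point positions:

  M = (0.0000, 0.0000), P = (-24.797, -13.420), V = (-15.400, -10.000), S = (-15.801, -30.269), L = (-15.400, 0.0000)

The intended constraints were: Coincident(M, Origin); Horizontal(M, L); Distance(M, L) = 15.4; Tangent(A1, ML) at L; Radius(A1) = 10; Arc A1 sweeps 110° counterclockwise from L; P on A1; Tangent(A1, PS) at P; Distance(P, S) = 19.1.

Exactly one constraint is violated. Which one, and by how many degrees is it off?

Tangent(A1, PS) at P — off by 8.10°.

M = (0.00, 0.00) ✓; M.y = 0.00, L.y = 0.00 ✓; |ML| = 15.40 ✓; ∠(VL, LM) = 90.00° ✓; |VL| = 10.00 ✓; bearing(V→P) − bearing(V→L) = 110.0° ✓; |VP| = 10.00 ✓; ∠(VP, PS) = 81.90° ✗; |PS| = 19.10 ✓.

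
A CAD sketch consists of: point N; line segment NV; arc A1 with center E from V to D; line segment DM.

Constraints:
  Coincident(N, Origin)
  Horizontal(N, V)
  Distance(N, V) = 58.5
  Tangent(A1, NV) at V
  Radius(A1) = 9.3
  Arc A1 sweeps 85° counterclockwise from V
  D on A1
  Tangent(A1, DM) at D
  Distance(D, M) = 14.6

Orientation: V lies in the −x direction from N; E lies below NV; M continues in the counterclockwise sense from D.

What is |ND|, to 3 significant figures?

68.3

N is at the origin; N and V share the same y with |NV| = 58.5 and V on the −x side, so V = (-58.5, 0.00). Tangency of A1 to NV means the radius EV is perpendicular to NV, so E = V + (0, -9.3) = (-58.5, -9.30). On A1, V sits at bearing 90° from E; an 85° counterclockwise sweep puts D at bearing 175°, so D = E + 9.3·(cos 175°, sin 175°) = (-67.8, -8.49). Then |ND| = |D − N| = 68.3.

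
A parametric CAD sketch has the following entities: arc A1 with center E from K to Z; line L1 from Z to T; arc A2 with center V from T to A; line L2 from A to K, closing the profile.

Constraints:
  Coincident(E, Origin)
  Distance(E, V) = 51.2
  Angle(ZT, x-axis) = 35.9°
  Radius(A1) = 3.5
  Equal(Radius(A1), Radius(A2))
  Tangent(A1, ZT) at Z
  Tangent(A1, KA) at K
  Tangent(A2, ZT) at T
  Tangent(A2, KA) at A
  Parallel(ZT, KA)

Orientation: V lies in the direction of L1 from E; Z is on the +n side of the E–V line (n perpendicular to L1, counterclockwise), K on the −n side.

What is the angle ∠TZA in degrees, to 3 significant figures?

7.79°

Tangency of A1 to both parallel lines with radius 3.5 puts Z and K at E ± 3.5·n: Z = (-2.05, 2.84), K = (2.05, -2.84). Equal radii place T and A the same way about V: T = V + 3.5·n = (39.4, 32.9), A = V − 3.5·n = (43.5, 27.2). Then cos ∠TZA = ZT·ZA / (|ZT||ZA|), giving 7.79°.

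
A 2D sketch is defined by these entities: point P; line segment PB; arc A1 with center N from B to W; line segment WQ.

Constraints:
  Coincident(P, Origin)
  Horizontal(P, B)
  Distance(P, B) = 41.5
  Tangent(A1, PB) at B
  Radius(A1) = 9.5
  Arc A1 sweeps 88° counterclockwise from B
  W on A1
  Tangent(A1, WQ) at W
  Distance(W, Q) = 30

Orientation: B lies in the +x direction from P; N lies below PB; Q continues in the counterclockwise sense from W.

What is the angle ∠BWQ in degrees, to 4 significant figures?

136.0°

On A1, B sits at bearing 90° from N; an 88° counterclockwise sweep puts W at bearing 178°, so W = N + 9.5·(cos 178°, sin 178°) = (32.01, -9.168). Tangency of A1 to WQ means the radius NW is perpendicular to WQ, so WQ runs along (−sin 178°, cos 178°); with |WQ| = 30.0, Q = (30.96, -39.15). Then cos ∠BWQ = WB·WQ / (|WB||WQ|), giving 136.0°.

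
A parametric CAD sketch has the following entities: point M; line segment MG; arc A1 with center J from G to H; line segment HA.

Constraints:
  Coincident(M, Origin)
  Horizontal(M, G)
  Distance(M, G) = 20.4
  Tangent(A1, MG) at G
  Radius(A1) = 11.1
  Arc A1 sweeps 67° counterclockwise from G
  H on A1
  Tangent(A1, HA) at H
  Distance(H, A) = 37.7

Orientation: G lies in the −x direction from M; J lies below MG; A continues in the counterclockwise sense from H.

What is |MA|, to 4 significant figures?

61.45

M is at the origin; M and G share the same y with |MG| = 20.4 and G on the −x side, so G = (-20.40, 0.000). A1 meets MG tangentially, so JG is at right angles to MG, so J = G + (0, -11.1) = (-20.40, -11.10). On A1, G sits at bearing 90° from J; a 67° counterclockwise sweep puts H at bearing 157°, so H = J + 11.1·(cos 157°, sin 157°) = (-30.62, -6.763). Since A1 is tangent to HA there, JH ⟂ HA, so HA runs along (−sin 157°, cos 157°); with |HA| = 37.7, A = (-45.35, -41.47). Then |MA| = |A − M| = 61.45.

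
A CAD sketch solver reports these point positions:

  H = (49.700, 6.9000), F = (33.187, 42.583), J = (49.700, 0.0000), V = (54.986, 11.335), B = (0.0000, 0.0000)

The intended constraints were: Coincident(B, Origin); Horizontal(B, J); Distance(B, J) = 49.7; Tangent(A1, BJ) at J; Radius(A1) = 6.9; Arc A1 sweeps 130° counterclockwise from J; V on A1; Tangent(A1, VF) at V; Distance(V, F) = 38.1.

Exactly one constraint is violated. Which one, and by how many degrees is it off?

Tangent(A1, VF) at V — off by 5.10°.

B = (0.00, 0.00) ✓; B.y = 0.00, J.y = 0.00 ✓; |BJ| = 49.70 ✓; ∠(HJ, JB) = 90.00° ✓; |HJ| = 6.900 ✓; bearing(H→V) − bearing(H→J) = 130.0° ✓; |HV| = 6.900 ✓; ∠(HV, VF) = 95.10° ✗; |VF| = 38.10 ✓.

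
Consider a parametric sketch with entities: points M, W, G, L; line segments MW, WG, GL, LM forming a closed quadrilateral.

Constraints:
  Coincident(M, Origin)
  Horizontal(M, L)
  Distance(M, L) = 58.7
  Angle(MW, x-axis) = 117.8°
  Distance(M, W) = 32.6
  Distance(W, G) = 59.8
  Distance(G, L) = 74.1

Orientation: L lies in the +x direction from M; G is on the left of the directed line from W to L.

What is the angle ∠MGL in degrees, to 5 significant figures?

46.551°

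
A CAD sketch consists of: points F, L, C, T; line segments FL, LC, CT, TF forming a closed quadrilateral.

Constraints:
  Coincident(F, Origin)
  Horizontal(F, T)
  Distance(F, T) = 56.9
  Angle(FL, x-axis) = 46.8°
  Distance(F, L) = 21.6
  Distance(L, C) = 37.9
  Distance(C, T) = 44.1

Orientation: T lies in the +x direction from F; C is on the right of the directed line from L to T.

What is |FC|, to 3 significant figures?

28.8

Checks: F = (0.00, 0.00) ✓; |LC| = 37.90 ✓; |CT| = 44.10 ✓.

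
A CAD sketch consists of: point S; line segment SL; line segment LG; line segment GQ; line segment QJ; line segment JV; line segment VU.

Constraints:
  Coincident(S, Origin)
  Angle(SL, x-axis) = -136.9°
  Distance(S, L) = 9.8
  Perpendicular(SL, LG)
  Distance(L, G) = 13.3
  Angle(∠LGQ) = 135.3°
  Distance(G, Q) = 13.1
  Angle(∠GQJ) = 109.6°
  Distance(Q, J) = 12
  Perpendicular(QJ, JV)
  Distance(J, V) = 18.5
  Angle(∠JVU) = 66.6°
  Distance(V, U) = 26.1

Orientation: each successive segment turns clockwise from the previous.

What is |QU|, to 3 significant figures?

14.5

S is at the origin; SL runs at -136.9° with length 9.8, so L = (-7.16, -6.70). SL ⟂ LG, so LG runs at 133°; with |LG| = 13.3, G = (-16.2, 3.02). ∠LGQ = 135.3° gives GQ at 88.4° from the x-axis; with |GQ| = 13.1, Q = (-15.9, 16.1). ∠GQJ = 109.6° gives QJ at 18.0° from the x-axis; with |QJ| = 12.0, J = (-4.46, 19.8). QJ ⟂ JV, so JV runs at -72.0°; with |JV| = 18.5, V = (1.25, 2.22). ∠JVU = 66.6° gives VU at 175° from the x-axis; with |VU| = 26.1, U = (-24.7, 4.68). Then |QU| = |U − Q| = 14.5.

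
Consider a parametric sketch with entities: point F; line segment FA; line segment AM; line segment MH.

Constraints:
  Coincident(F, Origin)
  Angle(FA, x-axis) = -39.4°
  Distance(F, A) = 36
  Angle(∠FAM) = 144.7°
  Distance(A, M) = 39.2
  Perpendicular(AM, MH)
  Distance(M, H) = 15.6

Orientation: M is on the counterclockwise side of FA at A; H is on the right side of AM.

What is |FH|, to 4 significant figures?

77.64

∠FAM = 144.7°, so AM runs at -39.4° + (180° − 144.7°) = -4.100° from the x-axis; with |AM| = 39.2, M = A + 39.2·(cos -4.100°, sin -4.100°) = (66.92, -25.65). AM is perpendicular to MH; with |MH| = 15.6 on the right of AM, H = M + 15.6·(-0.07150, -0.9974) = (65.80, -41.21). Then |FH| = |H − F| = 77.64.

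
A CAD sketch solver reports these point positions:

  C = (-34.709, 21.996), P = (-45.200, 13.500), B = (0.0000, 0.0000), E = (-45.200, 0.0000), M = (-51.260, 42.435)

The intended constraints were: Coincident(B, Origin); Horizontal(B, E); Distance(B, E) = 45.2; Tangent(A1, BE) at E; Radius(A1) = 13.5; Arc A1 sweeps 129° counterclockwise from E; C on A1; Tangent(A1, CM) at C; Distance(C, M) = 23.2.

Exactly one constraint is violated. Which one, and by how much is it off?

Distance(C, M) = 23.2 — off by 3.10.

B = (0.00, 0.00) ✓; B.y = 0.00, E.y = 0.00 ✓; |BE| = 45.20 ✓; ∠(PE, EB) = 90.00° ✓; |PE| = 13.50 ✓; bearing(P→C) − bearing(P→E) = 129.0° ✓; |PC| = 13.50 ✓; ∠(PC, CM) = 90.00° ✓; |CM| = 26.30 ✗.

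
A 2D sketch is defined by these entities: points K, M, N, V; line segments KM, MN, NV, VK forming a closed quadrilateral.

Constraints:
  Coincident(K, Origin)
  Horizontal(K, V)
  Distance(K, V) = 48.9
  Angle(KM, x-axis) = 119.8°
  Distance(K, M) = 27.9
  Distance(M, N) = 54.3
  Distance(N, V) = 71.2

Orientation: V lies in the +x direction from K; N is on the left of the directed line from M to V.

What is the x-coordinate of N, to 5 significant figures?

21.263

K is at the origin; KV is horizontal with |KV| = 48.9 and V in +x, so V = (48.9, 0). KM runs at 119.8° with |KM| = 27.9, so M = (-13.866, 24.211). N is determined by |MN| = 54.3 and |NV| = 71.2 together: it lies at the intersection of circle(M, 54.3) and circle(V, 71.2). With |MV| = 67.273, the foot of the radical line on MV is 17.873 from M and the perpendicular offset is √(54.3² − 17.873²) = 51.274. Taking the left-of-MV solution: N = (21.263, 65.617).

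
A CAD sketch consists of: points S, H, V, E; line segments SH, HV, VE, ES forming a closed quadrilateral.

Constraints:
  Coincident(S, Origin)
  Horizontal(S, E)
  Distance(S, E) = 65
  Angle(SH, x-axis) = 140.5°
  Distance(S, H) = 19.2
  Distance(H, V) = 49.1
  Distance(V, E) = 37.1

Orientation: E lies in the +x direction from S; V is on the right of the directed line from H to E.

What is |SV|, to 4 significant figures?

30.71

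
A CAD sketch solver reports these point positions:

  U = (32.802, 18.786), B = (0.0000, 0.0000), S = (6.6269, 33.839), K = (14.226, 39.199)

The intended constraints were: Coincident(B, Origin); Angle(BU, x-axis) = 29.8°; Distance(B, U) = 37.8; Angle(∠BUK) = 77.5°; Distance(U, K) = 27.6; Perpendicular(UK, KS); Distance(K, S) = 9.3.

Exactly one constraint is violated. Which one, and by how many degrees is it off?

Perpendicular(UK, KS) — off by 7.11°.

B = (0.00, 0.00) ✓; BU at 29.80° ✓; |BU| = 37.80 ✓; ∠BUK = 77.50° ✓; |UK| = 27.60 ✓; ∠(UK, KS) = 82.89° ✗; |KS| = 9.299 ✓.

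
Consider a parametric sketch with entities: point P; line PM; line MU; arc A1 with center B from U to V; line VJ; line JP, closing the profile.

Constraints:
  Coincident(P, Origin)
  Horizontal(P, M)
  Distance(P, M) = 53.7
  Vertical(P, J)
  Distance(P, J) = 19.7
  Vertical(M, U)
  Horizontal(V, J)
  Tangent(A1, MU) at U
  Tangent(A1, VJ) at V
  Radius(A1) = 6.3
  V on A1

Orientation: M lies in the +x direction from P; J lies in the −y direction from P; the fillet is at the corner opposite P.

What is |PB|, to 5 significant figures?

49.258

PJ is vertical with |PJ| = 19.7 and J on the −y side, so J = (0.0000, -19.700). The virtual corner opposite P is at (53.700, -19.700). The tangent condition forces BU to be normal to MU and since A1 is tangent to VJ there, BV ⟂ VJ, with radius 6.3, so the center B sits 6.3 in from both sides at B = (47.400, -13.400). Then |PB| = |B − P| = 49.258.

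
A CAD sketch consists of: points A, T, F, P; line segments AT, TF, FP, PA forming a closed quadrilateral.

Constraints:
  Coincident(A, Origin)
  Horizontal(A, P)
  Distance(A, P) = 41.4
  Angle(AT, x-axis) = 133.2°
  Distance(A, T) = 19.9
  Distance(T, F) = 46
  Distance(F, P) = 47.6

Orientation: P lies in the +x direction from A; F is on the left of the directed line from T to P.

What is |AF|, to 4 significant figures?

48.79

Checks: |TF| = 46.00 ✓; |FP| = 47.60 ✓.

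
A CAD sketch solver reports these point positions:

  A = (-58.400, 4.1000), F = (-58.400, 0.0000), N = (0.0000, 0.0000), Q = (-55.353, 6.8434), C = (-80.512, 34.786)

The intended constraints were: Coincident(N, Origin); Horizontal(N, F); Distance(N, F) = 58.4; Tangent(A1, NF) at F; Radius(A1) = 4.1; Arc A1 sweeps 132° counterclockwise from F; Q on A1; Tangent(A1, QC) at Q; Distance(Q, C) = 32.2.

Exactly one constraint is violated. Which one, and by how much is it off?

Distance(Q, C) = 32.2 — off by 5.40.

N = (0.00, 0.00) ✓; N.y = 0.00, F.y = 0.00 ✓; |NF| = 58.40 ✓; ∠(AF, FN) = 90.00° ✓; |AF| = 4.100 ✓; bearing(A→Q) − bearing(A→F) = 132.0° ✓; |AQ| = 4.100 ✓; ∠(AQ, QC) = 90.00° ✓; |QC| = 37.60 ✗.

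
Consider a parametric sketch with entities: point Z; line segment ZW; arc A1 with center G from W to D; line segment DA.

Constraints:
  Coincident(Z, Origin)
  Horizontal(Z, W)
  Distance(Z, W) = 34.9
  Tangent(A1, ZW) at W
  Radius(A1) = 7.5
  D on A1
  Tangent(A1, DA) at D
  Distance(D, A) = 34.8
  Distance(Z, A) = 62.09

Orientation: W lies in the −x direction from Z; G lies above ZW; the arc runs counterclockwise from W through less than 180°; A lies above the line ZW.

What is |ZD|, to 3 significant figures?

30.7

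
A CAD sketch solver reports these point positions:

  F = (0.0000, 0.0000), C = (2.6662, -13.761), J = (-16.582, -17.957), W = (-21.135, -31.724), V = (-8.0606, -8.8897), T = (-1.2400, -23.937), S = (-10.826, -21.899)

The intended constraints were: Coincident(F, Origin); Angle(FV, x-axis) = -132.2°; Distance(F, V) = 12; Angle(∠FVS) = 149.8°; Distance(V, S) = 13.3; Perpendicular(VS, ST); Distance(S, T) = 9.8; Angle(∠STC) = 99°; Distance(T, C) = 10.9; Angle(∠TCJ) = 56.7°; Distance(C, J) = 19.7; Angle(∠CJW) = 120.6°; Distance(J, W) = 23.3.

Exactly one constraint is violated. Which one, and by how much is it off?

Distance(J, W) = 23.3 — off by 8.80.

F = (0.00, 0.00) ✓; FV at -132.2° ✓; |FV| = 12.00 ✓; ∠FVS = 149.8° ✓; |VS| = 13.30 ✓; ∠(VS, ST) = 90.00° ✓; |ST| = 9.800 ✓; ∠STC = 99.00° ✓; |TC| = 10.90 ✓; ∠TCJ = 56.70° ✓; |CJ| = 19.70 ✓; ∠CJW = 120.6° ✓; |JW| = 14.50 ✗.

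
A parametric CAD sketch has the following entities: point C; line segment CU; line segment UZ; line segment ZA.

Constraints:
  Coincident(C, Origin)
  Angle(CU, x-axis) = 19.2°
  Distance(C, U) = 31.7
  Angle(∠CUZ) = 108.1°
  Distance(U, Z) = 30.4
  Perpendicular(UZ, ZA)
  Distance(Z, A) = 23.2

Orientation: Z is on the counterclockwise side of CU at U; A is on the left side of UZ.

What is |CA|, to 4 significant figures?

40.84

∠CUZ = 108.1°, so UZ runs at 19.2° + (180° − 108.1°) = 91.10° from the x-axis; with |UZ| = 30.4, Z = U + 30.4·(cos 91.10°, sin 91.10°) = (29.35, 40.82). The perpendicularity gives ZA at right angles to UZ; with |ZA| = 23.2 on the left of UZ, A = Z + 23.2·(-0.9998, -0.01920) = (6.157, 40.37). Then |CA| = |A − C| = 40.84.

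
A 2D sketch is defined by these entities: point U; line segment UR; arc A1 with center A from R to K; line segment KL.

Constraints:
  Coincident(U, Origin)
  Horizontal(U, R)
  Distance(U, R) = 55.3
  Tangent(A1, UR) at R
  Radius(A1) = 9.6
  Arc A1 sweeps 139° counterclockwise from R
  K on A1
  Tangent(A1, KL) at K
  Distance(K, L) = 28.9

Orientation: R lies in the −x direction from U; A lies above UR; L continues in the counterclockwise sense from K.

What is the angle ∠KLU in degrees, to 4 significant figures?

14.18°

On A1, R sits at bearing -90° from A; a 139° counterclockwise sweep puts K at bearing 49°, so K = A + 9.6·(cos 49°, sin 49°) = (-49.00, 16.85). Since A1 is tangent to KL there, AK ⟂ KL, so KL runs along (−sin 49°, cos 49°); with |KL| = 28.9, L = (-70.81, 35.81). Then cos ∠KLU = LK·LU / (|LK||LU|), giving 14.18°.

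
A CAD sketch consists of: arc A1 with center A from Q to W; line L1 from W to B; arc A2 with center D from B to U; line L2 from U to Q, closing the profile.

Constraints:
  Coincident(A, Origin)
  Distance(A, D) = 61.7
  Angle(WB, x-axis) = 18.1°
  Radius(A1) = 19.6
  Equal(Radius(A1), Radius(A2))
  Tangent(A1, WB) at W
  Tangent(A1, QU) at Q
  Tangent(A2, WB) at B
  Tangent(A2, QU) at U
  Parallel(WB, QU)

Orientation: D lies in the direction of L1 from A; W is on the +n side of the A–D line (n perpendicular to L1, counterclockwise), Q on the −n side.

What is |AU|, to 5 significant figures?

64.738

The slot axis is L1's direction at 18.1°, so u = (cos 18.1°, sin 18.1°) = (0.95052, 0.31068) and n = (−sin 18.1°, cos 18.1°) = (-0.31068, 0.95052). A is at the origin and D lies 61.7 along u from A, so D = 61.7·u = (58.647, 19.169). Tangency of A1 to both parallel lines with radius 19.6 puts W and Q at A ± 19.6·n: W = (-6.0893, 18.630), Q = (6.0893, -18.630). Equal radii place B and U the same way about D: B = D + 19.6·n = (52.558, 37.799), U = D − 19.6·n = (64.736, 0.53863). Then |AU| = |U − A| = 64.738.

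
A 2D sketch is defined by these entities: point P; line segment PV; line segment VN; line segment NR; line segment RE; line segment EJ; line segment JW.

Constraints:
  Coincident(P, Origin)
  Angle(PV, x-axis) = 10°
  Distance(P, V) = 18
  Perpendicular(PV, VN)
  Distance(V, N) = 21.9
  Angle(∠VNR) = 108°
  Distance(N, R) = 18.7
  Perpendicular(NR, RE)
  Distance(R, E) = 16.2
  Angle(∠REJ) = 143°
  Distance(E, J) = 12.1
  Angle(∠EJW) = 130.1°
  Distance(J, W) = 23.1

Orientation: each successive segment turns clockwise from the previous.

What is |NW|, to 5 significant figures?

29.509

P is at the origin; PV runs at 10.0° with length 18.0, so V = (17.727, 3.1257). PV ⟂ VN, so VN runs at -80.000°; with |VN| = 21.9, N = (21.529, -18.442). ∠VNR = 108.0° gives NR at -152.00° from the x-axis; with |NR| = 18.7, R = (5.0183, -27.221). The perpendicularity gives RE at right angles to NR, so RE runs at 118.00°; with |RE| = 16.2, E = (-2.5871, -12.917). ∠REJ = 143.0° gives EJ at 81.000° from the x-axis; with |EJ| = 12.1, J = (-0.69427, -0.96596). ∠EJW = 130.1° gives JW at 31.100° from the x-axis; with |JW| = 23.1, W = (19.086, 10.966). Then |NW| = |W − N| = 29.509.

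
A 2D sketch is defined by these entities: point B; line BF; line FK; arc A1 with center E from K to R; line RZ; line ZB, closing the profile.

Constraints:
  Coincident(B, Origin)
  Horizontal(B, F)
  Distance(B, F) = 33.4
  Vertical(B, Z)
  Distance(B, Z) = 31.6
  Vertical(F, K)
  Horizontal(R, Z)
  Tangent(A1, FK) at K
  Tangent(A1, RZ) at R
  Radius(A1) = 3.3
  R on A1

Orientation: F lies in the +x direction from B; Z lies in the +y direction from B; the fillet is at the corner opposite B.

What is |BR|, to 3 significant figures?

43.6

The virtual corner opposite B is at (33.4, 31.6). Since A1 is tangent to FK there, EK ⟂ FK and since A1 is tangent to RZ there, ER ⟂ RZ, with radius 3.3, so the center E sits 3.3 in from both sides at E = (30.1, 28.3). That places the tangent points at K = (33.4, 28.3) on FK and R = (30.1, 31.6) on RZ. Then |BR| = |R − B| = 43.6.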